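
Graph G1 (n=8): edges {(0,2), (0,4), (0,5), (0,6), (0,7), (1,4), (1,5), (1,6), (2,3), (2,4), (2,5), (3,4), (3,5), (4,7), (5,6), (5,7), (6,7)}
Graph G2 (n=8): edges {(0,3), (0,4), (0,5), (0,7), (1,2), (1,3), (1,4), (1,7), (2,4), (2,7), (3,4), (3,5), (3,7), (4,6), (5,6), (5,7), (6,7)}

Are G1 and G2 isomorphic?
Yes, isomorphic

The graphs are isomorphic.
One valid mapping φ: V(G1) → V(G2): 0→3, 1→6, 2→1, 3→2, 4→4, 5→7, 6→5, 7→0

Verify φ preserves adjacency — for each edge of G1, its image is an edge of G2:
  (0,2) → (φ(0),φ(2)) = (1,3) ∈ E(G2) ✓
  (0,4) → (φ(0),φ(4)) = (3,4) ∈ E(G2) ✓
  (0,5) → (φ(0),φ(5)) = (3,7) ∈ E(G2) ✓
  (0,6) → (φ(0),φ(6)) = (3,5) ∈ E(G2) ✓
  (0,7) → (φ(0),φ(7)) = (0,3) ∈ E(G2) ✓
  (1,4) → (φ(1),φ(4)) = (4,6) ∈ E(G2) ✓
  (1,5) → (φ(1),φ(5)) = (6,7) ∈ E(G2) ✓
  (1,6) → (φ(1),φ(6)) = (5,6) ∈ E(G2) ✓
  (2,3) → (φ(2),φ(3)) = (1,2) ∈ E(G2) ✓
  (2,4) → (φ(2),φ(4)) = (1,4) ∈ E(G2) ✓
  (2,5) → (φ(2),φ(5)) = (1,7) ∈ E(G2) ✓
  (3,4) → (φ(3),φ(4)) = (2,4) ∈ E(G2) ✓
  (3,5) → (φ(3),φ(5)) = (2,7) ∈ E(G2) ✓
  (4,7) → (φ(4),φ(7)) = (0,4) ∈ E(G2) ✓
  (5,6) → (φ(5),φ(6)) = (5,7) ∈ E(G2) ✓
  (5,7) → (φ(5),φ(7)) = (0,7) ∈ E(G2) ✓
  (6,7) → (φ(6),φ(7)) = (0,5) ∈ E(G2) ✓
All 17 edges of G1 map to edges of G2, and |E(G1)| = |E(G2)| = 17, so φ is a bijection on edges as well as vertices. Hence G1 ≅ G2.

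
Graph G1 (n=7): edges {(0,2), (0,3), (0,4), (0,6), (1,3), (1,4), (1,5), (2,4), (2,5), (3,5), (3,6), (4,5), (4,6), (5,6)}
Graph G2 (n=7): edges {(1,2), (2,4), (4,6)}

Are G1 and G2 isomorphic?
No, not isomorphic

The graphs are NOT isomorphic.

Connected components of G1: 1 component(s) with vertex sets [[0, 1, 2, 3, 4, 5, 6]], sizes [7].
Connected components of G2: 4 component(s) with vertex sets [[0], [3], [5], [1, 2, 4, 6]], sizes [1, 1, 1, 4].
The number of connected components (and the multiset of component sizes) is an isomorphism invariant — an isomorphism maps each component of G1 bijectively onto a component of G2. Since G1 has 1 component(s) and G2 has 4, they cannot be isomorphic.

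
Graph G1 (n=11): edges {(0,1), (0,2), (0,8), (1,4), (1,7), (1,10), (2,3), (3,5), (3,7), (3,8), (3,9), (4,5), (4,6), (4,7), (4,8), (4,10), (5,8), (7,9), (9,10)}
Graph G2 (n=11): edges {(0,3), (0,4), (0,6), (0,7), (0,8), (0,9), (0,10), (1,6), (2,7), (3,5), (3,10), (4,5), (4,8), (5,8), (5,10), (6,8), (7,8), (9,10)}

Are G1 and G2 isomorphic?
No, not isomorphic

The graphs are NOT isomorphic.

Degrees in G1: deg(0)=3, deg(1)=4, deg(2)=2, deg(3)=5, deg(4)=6, deg(5)=3, deg(6)=1, deg(7)=4, deg(8)=4, deg(9)=3, deg(10)=3.
Sorted degree sequence of G1: [6, 5, 4, 4, 4, 3, 3, 3, 3, 2, 1].
Degrees in G2: deg(0)=7, deg(1)=1, deg(2)=1, deg(3)=3, deg(4)=3, deg(5)=4, deg(6)=3, deg(7)=3, deg(8)=5, deg(9)=2, deg(10)=4.
Sorted degree sequence of G2: [7, 5, 4, 4, 3, 3, 3, 3, 2, 1, 1].
The (sorted) degree sequence is an isomorphism invariant, so since G1 and G2 have different degree sequences they cannot be isomorphic.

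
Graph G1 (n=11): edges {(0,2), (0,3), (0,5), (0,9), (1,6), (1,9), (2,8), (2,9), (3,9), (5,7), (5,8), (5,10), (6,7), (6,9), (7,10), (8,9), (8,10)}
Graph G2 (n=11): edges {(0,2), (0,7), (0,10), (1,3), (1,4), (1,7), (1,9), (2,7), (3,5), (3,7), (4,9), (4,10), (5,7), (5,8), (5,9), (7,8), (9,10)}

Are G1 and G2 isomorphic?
Yes, isomorphic

The graphs are isomorphic.
One valid mapping φ: V(G1) → V(G2): 0→5, 1→2, 2→3, 3→8, 4→6, 5→9, 6→0, 7→10, 8→1, 9→7, 10→4

Verify φ preserves adjacency — for each edge of G1, its image is an edge of G2:
  (0,2) → (φ(0),φ(2)) = (3,5) ∈ E(G2) ✓
  (0,3) → (φ(0),φ(3)) = (5,8) ∈ E(G2) ✓
  (0,5) → (φ(0),φ(5)) = (5,9) ∈ E(G2) ✓
  (0,9) → (φ(0),φ(9)) = (5,7) ∈ E(G2) ✓
  (1,6) → (φ(1),φ(6)) = (0,2) ∈ E(G2) ✓
  (1,9) → (φ(1),φ(9)) = (2,7) ∈ E(G2) ✓
  (2,8) → (φ(2),φ(8)) = (1,3) ∈ E(G2) ✓
  (2,9) → (φ(2),φ(9)) = (3,7) ∈ E(G2) ✓
  (3,9) → (φ(3),φ(9)) = (7,8) ∈ E(G2) ✓
  (5,7) → (φ(5),φ(7)) = (9,10) ∈ E(G2) ✓
  (5,8) → (φ(5),φ(8)) = (1,9) ∈ E(G2) ✓
  (5,10) → (φ(5),φ(10)) = (4,9) ∈ E(G2) ✓
  (6,7) → (φ(6),φ(7)) = (0,10) ∈ E(G2) ✓
  (6,9) → (φ(6),φ(9)) = (0,7) ∈ E(G2) ✓
  (7,10) → (φ(7),φ(10)) = (4,10) ∈ E(G2) ✓
  (8,9) → (φ(8),φ(9)) = (1,7) ∈ E(G2) ✓
  (8,10) → (φ(8),φ(10)) = (1,4) ∈ E(G2) ✓
All 17 edges of G1 map to edges of G2, and |E(G1)| = |E(G2)| = 17, so φ is a bijection on edges as well as vertices. Hence G1 ≅ G2.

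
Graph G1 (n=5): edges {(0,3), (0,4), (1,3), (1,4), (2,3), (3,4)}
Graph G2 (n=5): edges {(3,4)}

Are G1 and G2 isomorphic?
No, not isomorphic

The graphs are NOT isomorphic.

Degrees in G1: deg(0)=2, deg(1)=2, deg(2)=1, deg(3)=4, deg(4)=3.
Sorted degree sequence of G1: [4, 3, 2, 2, 1].
Degrees in G2: deg(0)=0, deg(1)=0, deg(2)=0, deg(3)=1, deg(4)=1.
Sorted degree sequence of G2: [1, 1, 0, 0, 0].
The (sorted) degree sequence is an isomorphism invariant, so since G1 and G2 have different degree sequences they cannot be isomorphic.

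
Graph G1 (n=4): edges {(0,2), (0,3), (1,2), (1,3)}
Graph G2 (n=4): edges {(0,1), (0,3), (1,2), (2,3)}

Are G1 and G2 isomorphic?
Yes, isomorphic

The graphs are isomorphic.
One valid mapping φ: V(G1) → V(G2): 0→3, 1→1, 2→0, 3→2

Verify φ preserves adjacency — for each edge of G1, its image is an edge of G2:
  (0,2) → (φ(0),φ(2)) = (0,3) ∈ E(G2) ✓
  (0,3) → (φ(0),φ(3)) = (2,3) ∈ E(G2) ✓
  (1,2) → (φ(1),φ(2)) = (0,1) ∈ E(G2) ✓
  (1,3) → (φ(1),φ(3)) = (1,2) ∈ E(G2) ✓
All 4 edges of G1 map to edges of G2, and |E(G1)| = |E(G2)| = 4, so φ is a bijection on edges as well as vertices. Hence G1 ≅ G2.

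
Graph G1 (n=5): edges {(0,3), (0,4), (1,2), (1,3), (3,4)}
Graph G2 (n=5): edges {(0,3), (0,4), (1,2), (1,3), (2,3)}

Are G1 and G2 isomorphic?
Yes, isomorphic

The graphs are isomorphic.
One valid mapping φ: V(G1) → V(G2): 0→1, 1→0, 2→4, 3→3, 4→2

Verify φ preserves adjacency — for each edge of G1, its image is an edge of G2:
  (0,3) → (φ(0),φ(3)) = (1,3) ∈ E(G2) ✓
  (0,4) → (φ(0),φ(4)) = (1,2) ∈ E(G2) ✓
  (1,2) → (φ(1),φ(2)) = (0,4) ∈ E(G2) ✓
  (1,3) → (φ(1),φ(3)) = (0,3) ∈ E(G2) ✓
  (3,4) → (φ(3),φ(4)) = (2,3) ∈ E(G2) ✓
All 5 edges of G1 map to edges of G2, and |E(G1)| = |E(G2)| = 5, so φ is a bijection on edges as well as vertices. Hence G1 ≅ G2.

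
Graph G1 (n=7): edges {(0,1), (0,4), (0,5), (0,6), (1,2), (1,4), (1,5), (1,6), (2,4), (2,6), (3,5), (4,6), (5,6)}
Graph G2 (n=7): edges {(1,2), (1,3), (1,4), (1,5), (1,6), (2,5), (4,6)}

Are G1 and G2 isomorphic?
No, not isomorphic

The graphs are NOT isomorphic.

Connected components of G1: 1 component(s) with vertex sets [[0, 1, 2, 3, 4, 5, 6]], sizes [7].
Connected components of G2: 2 component(s) with vertex sets [[0], [1, 2, 3, 4, 5, 6]], sizes [1, 6].
The number of connected components (and the multiset of component sizes) is an isomorphism invariant — an isomorphism maps each component of G1 bijectively onto a component of G2. Since G1 has 1 component(s) and G2 has 2, they cannot be isomorphic.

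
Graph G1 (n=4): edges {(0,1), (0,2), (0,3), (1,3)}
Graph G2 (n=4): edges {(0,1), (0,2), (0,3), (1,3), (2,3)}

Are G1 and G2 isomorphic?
No, not isomorphic

The graphs are NOT isomorphic.

Counting edges: G1 has 4 edge(s); G2 has 5 edge(s).
Edge count is an isomorphism invariant (a bijection on vertices induces a bijection on edges), so differing edge counts rule out isomorphism.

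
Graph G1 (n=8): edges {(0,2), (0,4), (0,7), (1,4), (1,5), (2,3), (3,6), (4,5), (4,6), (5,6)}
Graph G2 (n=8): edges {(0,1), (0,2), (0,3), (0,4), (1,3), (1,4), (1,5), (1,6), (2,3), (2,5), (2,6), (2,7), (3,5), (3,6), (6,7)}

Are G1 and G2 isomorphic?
No, not isomorphic

The graphs are NOT isomorphic.

Counting triangles (3-cliques): G1 has 2, G2 has 8.
Triangle count is an isomorphism invariant, so differing triangle counts rule out isomorphism.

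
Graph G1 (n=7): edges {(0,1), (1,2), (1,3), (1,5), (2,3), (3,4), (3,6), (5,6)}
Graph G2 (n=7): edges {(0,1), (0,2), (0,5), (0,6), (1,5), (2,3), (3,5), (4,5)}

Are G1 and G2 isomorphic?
Yes, isomorphic

The graphs are isomorphic.
One valid mapping φ: V(G1) → V(G2): 0→4, 1→5, 2→1, 3→0, 4→6, 5→3, 6→2

Verify φ preserves adjacency — for each edge of G1, its image is an edge of G2:
  (0,1) → (φ(0),φ(1)) = (4,5) ∈ E(G2) ✓
  (1,2) → (φ(1),φ(2)) = (1,5) ∈ E(G2) ✓
  (1,3) → (φ(1),φ(3)) = (0,5) ∈ E(G2) ✓
  (1,5) → (φ(1),φ(5)) = (3,5) ∈ E(G2) ✓
  (2,3) → (φ(2),φ(3)) = (0,1) ∈ E(G2) ✓
  (3,4) → (φ(3),φ(4)) = (0,6) ∈ E(G2) ✓
  (3,6) → (φ(3),φ(6)) = (0,2) ∈ E(G2) ✓
  (5,6) → (φ(5),φ(6)) = (2,3) ∈ E(G2) ✓
All 8 edges of G1 map to edges of G2, and |E(G1)| = |E(G2)| = 8, so φ is a bijection on edges as well as vertices. Hence G1 ≅ G2.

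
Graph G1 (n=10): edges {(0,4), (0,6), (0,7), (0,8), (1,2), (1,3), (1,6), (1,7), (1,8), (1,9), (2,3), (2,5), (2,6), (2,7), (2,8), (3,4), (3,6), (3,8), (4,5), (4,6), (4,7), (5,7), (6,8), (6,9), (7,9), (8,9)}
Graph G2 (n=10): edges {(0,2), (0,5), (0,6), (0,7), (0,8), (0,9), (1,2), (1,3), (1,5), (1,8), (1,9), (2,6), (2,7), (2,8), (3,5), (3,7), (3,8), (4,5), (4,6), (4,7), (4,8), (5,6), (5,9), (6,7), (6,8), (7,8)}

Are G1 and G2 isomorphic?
Yes, isomorphic

The graphs are isomorphic.
One valid mapping φ: V(G1) → V(G2): 0→3, 1→6, 2→0, 3→2, 4→1, 5→9, 6→8, 7→5, 8→7, 9→4

Verify φ preserves adjacency — for each edge of G1, its image is an edge of G2:
  (0,4) → (φ(0),φ(4)) = (1,3) ∈ E(G2) ✓
  (0,6) → (φ(0),φ(6)) = (3,8) ∈ E(G2) ✓
  (0,7) → (φ(0),φ(7)) = (3,5) ∈ E(G2) ✓
  (0,8) → (φ(0),φ(8)) = (3,7) ∈ E(G2) ✓
  (1,2) → (φ(1),φ(2)) = (0,6) ∈ E(G2) ✓
  (1,3) → (φ(1),φ(3)) = (2,6) ∈ E(G2) ✓
  (1,6) → (φ(1),φ(6)) = (6,8) ∈ E(G2) ✓
  (1,7) → (φ(1),φ(7)) = (5,6) ∈ E(G2) ✓
  (1,8) → (φ(1),φ(8)) = (6,7) ∈ E(G2) ✓
  (1,9) → (φ(1),φ(9)) = (4,6) ∈ E(G2) ✓
  (2,3) → (φ(2),φ(3)) = (0,2) ∈ E(G2) ✓
  (2,5) → (φ(2),φ(5)) = (0,9) ∈ E(G2) ✓
  (2,6) → (φ(2),φ(6)) = (0,8) ∈ E(G2) ✓
  (2,7) → (φ(2),φ(7)) = (0,5) ∈ E(G2) ✓
  (2,8) → (φ(2),φ(8)) = (0,7) ∈ E(G2) ✓
  (3,4) → (φ(3),φ(4)) = (1,2) ∈ E(G2) ✓
  (3,6) → (φ(3),φ(6)) = (2,8) ∈ E(G2) ✓
  (3,8) → (φ(3),φ(8)) = (2,7) ∈ E(G2) ✓
  (4,5) → (φ(4),φ(5)) = (1,9) ∈ E(G2) ✓
  (4,6) → (φ(4),φ(6)) = (1,8) ∈ E(G2) ✓
  (4,7) → (φ(4),φ(7)) = (1,5) ∈ E(G2) ✓
  (5,7) → (φ(5),φ(7)) = (5,9) ∈ E(G2) ✓
  (6,8) → (φ(6),φ(8)) = (7,8) ∈ E(G2) ✓
  (6,9) → (φ(6),φ(9)) = (4,8) ∈ E(G2) ✓
  (7,9) → (φ(7),φ(9)) = (4,5) ∈ E(G2) ✓
  (8,9) → (φ(8),φ(9)) = (4,7) ∈ E(G2) ✓
All 26 edges of G1 map to edges of G2, and |E(G1)| = |E(G2)| = 26, so φ is a bijection on edges as well as vertices. Hence G1 ≅ G2.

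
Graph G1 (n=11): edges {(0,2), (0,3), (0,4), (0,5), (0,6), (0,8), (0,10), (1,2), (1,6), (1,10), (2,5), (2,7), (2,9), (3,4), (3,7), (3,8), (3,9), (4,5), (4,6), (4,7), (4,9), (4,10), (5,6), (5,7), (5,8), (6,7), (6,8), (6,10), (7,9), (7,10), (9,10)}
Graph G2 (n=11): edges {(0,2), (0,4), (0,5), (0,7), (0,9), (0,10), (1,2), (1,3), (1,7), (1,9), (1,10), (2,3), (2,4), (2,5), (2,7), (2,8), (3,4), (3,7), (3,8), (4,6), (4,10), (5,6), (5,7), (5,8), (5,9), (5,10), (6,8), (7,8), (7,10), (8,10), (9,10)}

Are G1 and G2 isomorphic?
Yes, isomorphic

The graphs are isomorphic.
One valid mapping φ: V(G1) → V(G2): 0→10, 1→6, 2→4, 3→1, 4→7, 5→0, 6→5, 7→2, 8→9, 9→3, 10→8

Verify φ preserves adjacency — for each edge of G1, its image is an edge of G2:
  (0,2) → (φ(0),φ(2)) = (4,10) ∈ E(G2) ✓
  (0,3) → (φ(0),φ(3)) = (1,10) ∈ E(G2) ✓
  (0,4) → (φ(0),φ(4)) = (7,10) ∈ E(G2) ✓
  (0,5) → (φ(0),φ(5)) = (0,10) ∈ E(G2) ✓
  (0,6) → (φ(0),φ(6)) = (5,10) ∈ E(G2) ✓
  (0,8) → (φ(0),φ(8)) = (9,10) ∈ E(G2) ✓
  (0,10) → (φ(0),φ(10)) = (8,10) ∈ E(G2) ✓
  (1,2) → (φ(1),φ(2)) = (4,6) ∈ E(G2) ✓
  (1,6) → (φ(1),φ(6)) = (5,6) ∈ E(G2) ✓
  (1,10) → (φ(1),φ(10)) = (6,8) ∈ E(G2) ✓
  (2,5) → (φ(2),φ(5)) = (0,4) ∈ E(G2) ✓
  (2,7) → (φ(2),φ(7)) = (2,4) ∈ E(G2) ✓
  (2,9) → (φ(2),φ(9)) = (3,4) ∈ E(G2) ✓
  (3,4) → (φ(3),φ(4)) = (1,7) ∈ E(G2) ✓
  (3,7) → (φ(3),φ(7)) = (1,2) ∈ E(G2) ✓
  (3,8) → (φ(3),φ(8)) = (1,9) ∈ E(G2) ✓
  (3,9) → (φ(3),φ(9)) = (1,3) ∈ E(G2) ✓
  (4,5) → (φ(4),φ(5)) = (0,7) ∈ E(G2) ✓
  (4,6) → (φ(4),φ(6)) = (5,7) ∈ E(G2) ✓
  (4,7) → (φ(4),φ(7)) = (2,7) ∈ E(G2) ✓
  (4,9) → (φ(4),φ(9)) = (3,7) ∈ E(G2) ✓
  (4,10) → (φ(4),φ(10)) = (7,8) ∈ E(G2) ✓
  (5,6) → (φ(5),φ(6)) = (0,5) ∈ E(G2) ✓
  (5,7) → (φ(5),φ(7)) = (0,2) ∈ E(G2) ✓
  (5,8) → (φ(5),φ(8)) = (0,9) ∈ E(G2) ✓
  (6,7) → (φ(6),φ(7)) = (2,5) ∈ E(G2) ✓
  (6,8) → (φ(6),φ(8)) = (5,9) ∈ E(G2) ✓
  (6,10) → (φ(6),φ(10)) = (5,8) ∈ E(G2) ✓
  (7,9) → (φ(7),φ(9)) = (2,3) ∈ E(G2) ✓
  (7,10) → (φ(7),φ(10)) = (2,8) ∈ E(G2) ✓
  (9,10) → (φ(9),φ(10)) = (3,8) ∈ E(G2) ✓
All 31 edges of G1 map to edges of G2, and |E(G1)| = |E(G2)| = 31, so φ is a bijection on edges as well as vertices. Hence G1 ≅ G2.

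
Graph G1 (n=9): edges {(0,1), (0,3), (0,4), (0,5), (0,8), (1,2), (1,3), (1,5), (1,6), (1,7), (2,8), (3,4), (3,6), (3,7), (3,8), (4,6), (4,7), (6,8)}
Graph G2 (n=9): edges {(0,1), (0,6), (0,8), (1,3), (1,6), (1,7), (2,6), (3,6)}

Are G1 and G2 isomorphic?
No, not isomorphic

The graphs are NOT isomorphic.

Degrees in G1: deg(0)=5, deg(1)=6, deg(2)=2, deg(3)=6, deg(4)=4, deg(5)=2, deg(6)=4, deg(7)=3, deg(8)=4.
Sorted degree sequence of G1: [6, 6, 5, 4, 4, 4, 3, 2, 2].
Degrees in G2: deg(0)=3, deg(1)=4, deg(2)=1, deg(3)=2, deg(4)=0, deg(5)=0, deg(6)=4, deg(7)=1, deg(8)=1.
Sorted degree sequence of G2: [4, 4, 3, 2, 1, 1, 1, 0, 0].
The (sorted) degree sequence is an isomorphism invariant, so since G1 and G2 have different degree sequences they cannot be isomorphic.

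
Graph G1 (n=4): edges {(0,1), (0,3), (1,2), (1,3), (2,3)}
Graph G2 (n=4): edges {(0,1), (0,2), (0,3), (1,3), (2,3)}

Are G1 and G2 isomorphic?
Yes, isomorphic

The graphs are isomorphic.
One valid mapping φ: V(G1) → V(G2): 0→2, 1→3, 2→1, 3→0

Verify φ preserves adjacency — for each edge of G1, its image is an edge of G2:
  (0,1) → (φ(0),φ(1)) = (2,3) ∈ E(G2) ✓
  (0,3) → (φ(0),φ(3)) = (0,2) ∈ E(G2) ✓
  (1,2) → (φ(1),φ(2)) = (1,3) ∈ E(G2) ✓
  (1,3) → (φ(1),φ(3)) = (0,3) ∈ E(G2) ✓
  (2,3) → (φ(2),φ(3)) = (0,1) ∈ E(G2) ✓
All 5 edges of G1 map to edges of G2, and |E(G1)| = |E(G2)| = 5, so φ is a bijection on edges as well as vertices. Hence G1 ≅ G2.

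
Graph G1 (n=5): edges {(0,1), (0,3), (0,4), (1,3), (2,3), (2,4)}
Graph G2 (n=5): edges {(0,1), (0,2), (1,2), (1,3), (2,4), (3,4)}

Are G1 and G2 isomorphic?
Yes, isomorphic

The graphs are isomorphic.
One valid mapping φ: V(G1) → V(G2): 0→2, 1→0, 2→3, 3→1, 4→4

Verify φ preserves adjacency — for each edge of G1, its image is an edge of G2:
  (0,1) → (φ(0),φ(1)) = (0,2) ∈ E(G2) ✓
  (0,3) → (φ(0),φ(3)) = (1,2) ∈ E(G2) ✓
  (0,4) → (φ(0),φ(4)) = (2,4) ∈ E(G2) ✓
  (1,3) → (φ(1),φ(3)) = (0,1) ∈ E(G2) ✓
  (2,3) → (φ(2),φ(3)) = (1,3) ∈ E(G2) ✓
  (2,4) → (φ(2),φ(4)) = (3,4) ∈ E(G2) ✓
All 6 edges of G1 map to edges of G2, and |E(G1)| = |E(G2)| = 6, so φ is a bijection on edges as well as vertices. Hence G1 ≅ G2.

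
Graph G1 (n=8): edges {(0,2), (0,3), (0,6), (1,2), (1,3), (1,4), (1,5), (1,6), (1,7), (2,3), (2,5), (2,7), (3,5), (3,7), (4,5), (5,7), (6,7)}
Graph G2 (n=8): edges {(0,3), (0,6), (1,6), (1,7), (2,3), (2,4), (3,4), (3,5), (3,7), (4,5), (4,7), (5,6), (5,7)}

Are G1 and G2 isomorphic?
No, not isomorphic

The graphs are NOT isomorphic.

Degrees in G1: deg(0)=3, deg(1)=6, deg(2)=5, deg(3)=5, deg(4)=2, deg(5)=5, deg(6)=3, deg(7)=5.
Sorted degree sequence of G1: [6, 5, 5, 5, 5, 3, 3, 2].
Degrees in G2: deg(0)=2, deg(1)=2, deg(2)=2, deg(3)=5, deg(4)=4, deg(5)=4, deg(6)=3, deg(7)=4.
Sorted degree sequence of G2: [5, 4, 4, 4, 3, 2, 2, 2].
The (sorted) degree sequence is an isomorphism invariant, so since G1 and G2 have different degree sequences they cannot be isomorphic.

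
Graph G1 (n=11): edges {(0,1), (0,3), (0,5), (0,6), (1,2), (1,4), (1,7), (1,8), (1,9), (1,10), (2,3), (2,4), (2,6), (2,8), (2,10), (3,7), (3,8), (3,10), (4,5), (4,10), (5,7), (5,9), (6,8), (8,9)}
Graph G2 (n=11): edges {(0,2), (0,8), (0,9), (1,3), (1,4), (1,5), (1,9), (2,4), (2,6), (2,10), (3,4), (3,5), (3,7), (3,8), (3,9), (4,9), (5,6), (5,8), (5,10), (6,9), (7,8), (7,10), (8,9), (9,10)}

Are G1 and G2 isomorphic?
Yes, isomorphic

The graphs are isomorphic.
One valid mapping φ: V(G1) → V(G2): 0→10, 1→9, 2→3, 3→5, 4→4, 5→2, 6→7, 7→6, 8→8, 9→0, 10→1

Verify φ preserves adjacency — for each edge of G1, its image is an edge of G2:
  (0,1) → (φ(0),φ(1)) = (9,10) ∈ E(G2) ✓
  (0,3) → (φ(0),φ(3)) = (5,10) ∈ E(G2) ✓
  (0,5) → (φ(0),φ(5)) = (2,10) ∈ E(G2) ✓
  (0,6) → (φ(0),φ(6)) = (7,10) ∈ E(G2) ✓
  (1,2) → (φ(1),φ(2)) = (3,9) ∈ E(G2) ✓
  (1,4) → (φ(1),φ(4)) = (4,9) ∈ E(G2) ✓
  (1,7) → (φ(1),φ(7)) = (6,9) ∈ E(G2) ✓
  (1,8) → (φ(1),φ(8)) = (8,9) ∈ E(G2) ✓
  (1,9) → (φ(1),φ(9)) = (0,9) ∈ E(G2) ✓
  (1,10) → (φ(1),φ(10)) = (1,9) ∈ E(G2) ✓
  (2,3) → (φ(2),φ(3)) = (3,5) ∈ E(G2) ✓
  (2,4) → (φ(2),φ(4)) = (3,4) ∈ E(G2) ✓
  (2,6) → (φ(2),φ(6)) = (3,7) ∈ E(G2) ✓
  (2,8) → (φ(2),φ(8)) = (3,8) ∈ E(G2) ✓
  (2,10) → (φ(2),φ(10)) = (1,3) ∈ E(G2) ✓
  (3,7) → (φ(3),φ(7)) = (5,6) ∈ E(G2) ✓
  (3,8) → (φ(3),φ(8)) = (5,8) ∈ E(G2) ✓
  (3,10) → (φ(3),φ(10)) = (1,5) ∈ E(G2) ✓
  (4,5) → (φ(4),φ(5)) = (2,4) ∈ E(G2) ✓
  (4,10) → (φ(4),φ(10)) = (1,4) ∈ E(G2) ✓
  (5,7) → (φ(5),φ(7)) = (2,6) ∈ E(G2) ✓
  (5,9) → (φ(5),φ(9)) = (0,2) ∈ E(G2) ✓
  (6,8) → (φ(6),φ(8)) = (7,8) ∈ E(G2) ✓
  (8,9) → (φ(8),φ(9)) = (0,8) ∈ E(G2) ✓
All 24 edges of G1 map to edges of G2, and |E(G1)| = |E(G2)| = 24, so φ is a bijection on edges as well as vertices. Hence G1 ≅ G2.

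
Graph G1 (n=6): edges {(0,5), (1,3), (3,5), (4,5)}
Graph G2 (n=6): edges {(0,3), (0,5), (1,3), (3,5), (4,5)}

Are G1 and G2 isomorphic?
No, not isomorphic

The graphs are NOT isomorphic.

Counting edges: G1 has 4 edge(s); G2 has 5 edge(s).
Edge count is an isomorphism invariant (a bijection on vertices induces a bijection on edges), so differing edge counts rule out isomorphism.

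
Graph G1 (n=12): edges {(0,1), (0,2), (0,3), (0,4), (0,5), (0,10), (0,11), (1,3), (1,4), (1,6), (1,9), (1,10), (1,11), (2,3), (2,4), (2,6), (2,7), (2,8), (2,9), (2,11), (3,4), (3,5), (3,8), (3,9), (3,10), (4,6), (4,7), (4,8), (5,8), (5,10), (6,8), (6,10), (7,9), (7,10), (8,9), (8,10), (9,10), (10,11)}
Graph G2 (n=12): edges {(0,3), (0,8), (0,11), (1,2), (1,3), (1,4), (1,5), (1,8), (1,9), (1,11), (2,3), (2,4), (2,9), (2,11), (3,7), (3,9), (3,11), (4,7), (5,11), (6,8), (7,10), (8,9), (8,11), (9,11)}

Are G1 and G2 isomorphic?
No, not isomorphic

The graphs are NOT isomorphic.

Counting triangles (3-cliques): G1 has 39, G2 has 17.
Triangle count is an isomorphism invariant, so differing triangle counts rule out isomorphism.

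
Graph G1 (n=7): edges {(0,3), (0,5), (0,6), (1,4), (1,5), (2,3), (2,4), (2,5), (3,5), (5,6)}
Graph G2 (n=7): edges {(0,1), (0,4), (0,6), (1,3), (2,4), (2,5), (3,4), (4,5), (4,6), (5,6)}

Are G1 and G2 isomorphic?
Yes, isomorphic

The graphs are isomorphic.
One valid mapping φ: V(G1) → V(G2): 0→5, 1→3, 2→0, 3→6, 4→1, 5→4, 6→2

Verify φ preserves adjacency — for each edge of G1, its image is an edge of G2:
  (0,3) → (φ(0),φ(3)) = (5,6) ∈ E(G2) ✓
  (0,5) → (φ(0),φ(5)) = (4,5) ∈ E(G2) ✓
  (0,6) → (φ(0),φ(6)) = (2,5) ∈ E(G2) ✓
  (1,4) → (φ(1),φ(4)) = (1,3) ∈ E(G2) ✓
  (1,5) → (φ(1),φ(5)) = (3,4) ∈ E(G2) ✓
  (2,3) → (φ(2),φ(3)) = (0,6) ∈ E(G2) ✓
  (2,4) → (φ(2),φ(4)) = (0,1) ∈ E(G2) ✓
  (2,5) → (φ(2),φ(5)) = (0,4) ∈ E(G2) ✓
  (3,5) → (φ(3),φ(5)) = (4,6) ∈ E(G2) ✓
  (5,6) → (φ(5),φ(6)) = (2,4) ∈ E(G2) ✓
All 10 edges of G1 map to edges of G2, and |E(G1)| = |E(G2)| = 10, so φ is a bijection on edges as well as vertices. Hence G1 ≅ G2.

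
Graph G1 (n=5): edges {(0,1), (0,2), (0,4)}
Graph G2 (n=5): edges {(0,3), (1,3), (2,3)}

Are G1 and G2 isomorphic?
Yes, isomorphic

The graphs are isomorphic.
One valid mapping φ: V(G1) → V(G2): 0→3, 1→0, 2→2, 3→4, 4→1

Verify φ preserves adjacency — for each edge of G1, its image is an edge of G2:
  (0,1) → (φ(0),φ(1)) = (0,3) ∈ E(G2) ✓
  (0,2) → (φ(0),φ(2)) = (2,3) ∈ E(G2) ✓
  (0,4) → (φ(0),φ(4)) = (1,3) ∈ E(G2) ✓
All 3 edges of G1 map to edges of G2, and |E(G1)| = |E(G2)| = 3, so φ is a bijection on edges as well as vertices. Hence G1 ≅ G2.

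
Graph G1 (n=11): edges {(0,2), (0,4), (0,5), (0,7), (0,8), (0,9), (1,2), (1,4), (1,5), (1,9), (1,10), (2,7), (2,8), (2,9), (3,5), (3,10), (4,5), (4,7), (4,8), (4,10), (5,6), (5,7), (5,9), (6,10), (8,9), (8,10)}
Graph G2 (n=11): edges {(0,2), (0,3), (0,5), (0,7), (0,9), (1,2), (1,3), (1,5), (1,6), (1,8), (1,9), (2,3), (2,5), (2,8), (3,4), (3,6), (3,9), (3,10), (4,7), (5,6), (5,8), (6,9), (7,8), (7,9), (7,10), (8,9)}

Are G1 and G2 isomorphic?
Yes, isomorphic

The graphs are isomorphic.
One valid mapping φ: V(G1) → V(G2): 0→1, 1→0, 2→5, 3→10, 4→9, 5→3, 6→4, 7→6, 8→8, 9→2, 10→7

Verify φ preserves adjacency — for each edge of G1, its image is an edge of G2:
  (0,2) → (φ(0),φ(2)) = (1,5) ∈ E(G2) ✓
  (0,4) → (φ(0),φ(4)) = (1,9) ∈ E(G2) ✓
  (0,5) → (φ(0),φ(5)) = (1,3) ∈ E(G2) ✓
  (0,7) → (φ(0),φ(7)) = (1,6) ∈ E(G2) ✓
  (0,8) → (φ(0),φ(8)) = (1,8) ∈ E(G2) ✓
  (0,9) → (φ(0),φ(9)) = (1,2) ∈ E(G2) ✓
  (1,2) → (φ(1),φ(2)) = (0,5) ∈ E(G2) ✓
  (1,4) → (φ(1),φ(4)) = (0,9) ∈ E(G2) ✓
  (1,5) → (φ(1),φ(5)) = (0,3) ∈ E(G2) ✓
  (1,9) → (φ(1),φ(9)) = (0,2) ∈ E(G2) ✓
  (1,10) → (φ(1),φ(10)) = (0,7) ∈ E(G2) ✓
  (2,7) → (φ(2),φ(7)) = (5,6) ∈ E(G2) ✓
  (2,8) → (φ(2),φ(8)) = (5,8) ∈ E(G2) ✓
  (2,9) → (φ(2),φ(9)) = (2,5) ∈ E(G2) ✓
  (3,5) → (φ(3),φ(5)) = (3,10) ∈ E(G2) ✓
  (3,10) → (φ(3),φ(10)) = (7,10) ∈ E(G2) ✓
  (4,5) → (φ(4),φ(5)) = (3,9) ∈ E(G2) ✓
  (4,7) → (φ(4),φ(7)) = (6,9) ∈ E(G2) ✓
  (4,8) → (φ(4),φ(8)) = (8,9) ∈ E(G2) ✓
  (4,10) → (φ(4),φ(10)) = (7,9) ∈ E(G2) ✓
  (5,6) → (φ(5),φ(6)) = (3,4) ∈ E(G2) ✓
  (5,7) → (φ(5),φ(7)) = (3,6) ∈ E(G2) ✓
  (5,9) → (φ(5),φ(9)) = (2,3) ∈ E(G2) ✓
  (6,10) → (φ(6),φ(10)) = (4,7) ∈ E(G2) ✓
  (8,9) → (φ(8),φ(9)) = (2,8) ∈ E(G2) ✓
  (8,10) → (φ(8),φ(10)) = (7,8) ∈ E(G2) ✓
All 26 edges of G1 map to edges of G2, and |E(G1)| = |E(G2)| = 26, so φ is a bijection on edges as well as vertices. Hence G1 ≅ G2.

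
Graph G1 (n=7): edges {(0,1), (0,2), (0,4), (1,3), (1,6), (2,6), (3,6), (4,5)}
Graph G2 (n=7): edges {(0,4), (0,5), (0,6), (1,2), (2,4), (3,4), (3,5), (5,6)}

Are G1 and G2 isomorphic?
Yes, isomorphic

The graphs are isomorphic.
One valid mapping φ: V(G1) → V(G2): 0→4, 1→0, 2→3, 3→6, 4→2, 5→1, 6→5

Verify φ preserves adjacency — for each edge of G1, its image is an edge of G2:
  (0,1) → (φ(0),φ(1)) = (0,4) ∈ E(G2) ✓
  (0,2) → (φ(0),φ(2)) = (3,4) ∈ E(G2) ✓
  (0,4) → (φ(0),φ(4)) = (2,4) ∈ E(G2) ✓
  (1,3) → (φ(1),φ(3)) = (0,6) ∈ E(G2) ✓
  (1,6) → (φ(1),φ(6)) = (0,5) ∈ E(G2) ✓
  (2,6) → (φ(2),φ(6)) = (3,5) ∈ E(G2) ✓
  (3,6) → (φ(3),φ(6)) = (5,6) ∈ E(G2) ✓
  (4,5) → (φ(4),φ(5)) = (1,2) ∈ E(G2) ✓
All 8 edges of G1 map to edges of G2, and |E(G1)| = |E(G2)| = 8, so φ is a bijection on edges as well as vertices. Hence G1 ≅ G2.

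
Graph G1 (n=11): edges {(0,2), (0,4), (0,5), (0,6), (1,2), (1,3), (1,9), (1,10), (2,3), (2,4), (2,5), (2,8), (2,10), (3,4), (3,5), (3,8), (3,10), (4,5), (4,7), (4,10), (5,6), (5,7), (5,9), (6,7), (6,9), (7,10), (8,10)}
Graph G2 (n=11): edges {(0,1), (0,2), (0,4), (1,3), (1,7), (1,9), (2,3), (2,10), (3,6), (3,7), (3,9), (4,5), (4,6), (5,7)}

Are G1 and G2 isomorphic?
No, not isomorphic

The graphs are NOT isomorphic.

Connected components of G1: 1 component(s) with vertex sets [[0, 1, 2, 3, 4, 5, 6, 7, 8, 9, 10]], sizes [11].
Connected components of G2: 2 component(s) with vertex sets [[8], [0, 1, 2, 3, 4, 5, 6, 7, 9, 10]], sizes [1, 10].
The number of connected components (and the multiset of component sizes) is an isomorphism invariant — an isomorphism maps each component of G1 bijectively onto a component of G2. Since G1 has 1 component(s) and G2 has 2, they cannot be isomorphic.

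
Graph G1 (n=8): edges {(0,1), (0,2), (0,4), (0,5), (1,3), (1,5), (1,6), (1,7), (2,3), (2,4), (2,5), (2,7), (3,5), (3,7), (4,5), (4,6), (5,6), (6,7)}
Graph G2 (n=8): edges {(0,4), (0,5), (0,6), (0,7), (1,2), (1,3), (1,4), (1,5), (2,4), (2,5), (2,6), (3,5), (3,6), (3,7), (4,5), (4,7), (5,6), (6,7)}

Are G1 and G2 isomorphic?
Yes, isomorphic

The graphs are isomorphic.
One valid mapping φ: V(G1) → V(G2): 0→2, 1→6, 2→4, 3→0, 4→1, 5→5, 6→3, 7→7

Verify φ preserves adjacency — for each edge of G1, its image is an edge of G2:
  (0,1) → (φ(0),φ(1)) = (2,6) ∈ E(G2) ✓
  (0,2) → (φ(0),φ(2)) = (2,4) ∈ E(G2) ✓
  (0,4) → (φ(0),φ(4)) = (1,2) ∈ E(G2) ✓
  (0,5) → (φ(0),φ(5)) = (2,5) ∈ E(G2) ✓
  (1,3) → (φ(1),φ(3)) = (0,6) ∈ E(G2) ✓
  (1,5) → (φ(1),φ(5)) = (5,6) ∈ E(G2) ✓
  (1,6) → (φ(1),φ(6)) = (3,6) ∈ E(G2) ✓
  (1,7) → (φ(1),φ(7)) = (6,7) ∈ E(G2) ✓
  (2,3) → (φ(2),φ(3)) = (0,4) ∈ E(G2) ✓
  (2,4) → (φ(2),φ(4)) = (1,4) ∈ E(G2) ✓
  (2,5) → (φ(2),φ(5)) = (4,5) ∈ E(G2) ✓
  (2,7) → (φ(2),φ(7)) = (4,7) ∈ E(G2) ✓
  (3,5) → (φ(3),φ(5)) = (0,5) ∈ E(G2) ✓
  (3,7) → (φ(3),φ(7)) = (0,7) ∈ E(G2) ✓
  (4,5) → (φ(4),φ(5)) = (1,5) ∈ E(G2) ✓
  (4,6) → (φ(4),φ(6)) = (1,3) ∈ E(G2) ✓
  (5,6) → (φ(5),φ(6)) = (3,5) ∈ E(G2) ✓
  (6,7) → (φ(6),φ(7)) = (3,7) ∈ E(G2) ✓
All 18 edges of G1 map to edges of G2, and |E(G1)| = |E(G2)| = 18, so φ is a bijection on edges as well as vertices. Hence G1 ≅ G2.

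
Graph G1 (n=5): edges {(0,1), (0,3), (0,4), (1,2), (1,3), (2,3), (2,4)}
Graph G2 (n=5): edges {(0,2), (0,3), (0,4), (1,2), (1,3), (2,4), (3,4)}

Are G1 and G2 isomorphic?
Yes, isomorphic

The graphs are isomorphic.
One valid mapping φ: V(G1) → V(G2): 0→3, 1→4, 2→2, 3→0, 4→1

Verify φ preserves adjacency — for each edge of G1, its image is an edge of G2:
  (0,1) → (φ(0),φ(1)) = (3,4) ∈ E(G2) ✓
  (0,3) → (φ(0),φ(3)) = (0,3) ∈ E(G2) ✓
  (0,4) → (φ(0),φ(4)) = (1,3) ∈ E(G2) ✓
  (1,2) → (φ(1),φ(2)) = (2,4) ∈ E(G2) ✓
  (1,3) → (φ(1),φ(3)) = (0,4) ∈ E(G2) ✓
  (2,3) → (φ(2),φ(3)) = (0,2) ∈ E(G2) ✓
  (2,4) → (φ(2),φ(4)) = (1,2) ∈ E(G2) ✓
All 7 edges of G1 map to edges of G2, and |E(G1)| = |E(G2)| = 7, so φ is a bijection on edges as well as vertices. Hence G1 ≅ G2.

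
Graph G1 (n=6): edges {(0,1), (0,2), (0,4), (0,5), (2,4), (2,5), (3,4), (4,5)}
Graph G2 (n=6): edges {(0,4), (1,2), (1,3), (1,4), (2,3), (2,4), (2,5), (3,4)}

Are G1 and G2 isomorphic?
Yes, isomorphic

The graphs are isomorphic.
One valid mapping φ: V(G1) → V(G2): 0→4, 1→0, 2→3, 3→5, 4→2, 5→1

Verify φ preserves adjacency — for each edge of G1, its image is an edge of G2:
  (0,1) → (φ(0),φ(1)) = (0,4) ∈ E(G2) ✓
  (0,2) → (φ(0),φ(2)) = (3,4) ∈ E(G2) ✓
  (0,4) → (φ(0),φ(4)) = (2,4) ∈ E(G2) ✓
  (0,5) → (φ(0),φ(5)) = (1,4) ∈ E(G2) ✓
  (2,4) → (φ(2),φ(4)) = (2,3) ∈ E(G2) ✓
  (2,5) → (φ(2),φ(5)) = (1,3) ∈ E(G2) ✓
  (3,4) → (φ(3),φ(4)) = (2,5) ∈ E(G2) ✓
  (4,5) → (φ(4),φ(5)) = (1,2) ∈ E(G2) ✓
All 8 edges of G1 map to edges of G2, and |E(G1)| = |E(G2)| = 8, so φ is a bijection on edges as well as vertices. Hence G1 ≅ G2.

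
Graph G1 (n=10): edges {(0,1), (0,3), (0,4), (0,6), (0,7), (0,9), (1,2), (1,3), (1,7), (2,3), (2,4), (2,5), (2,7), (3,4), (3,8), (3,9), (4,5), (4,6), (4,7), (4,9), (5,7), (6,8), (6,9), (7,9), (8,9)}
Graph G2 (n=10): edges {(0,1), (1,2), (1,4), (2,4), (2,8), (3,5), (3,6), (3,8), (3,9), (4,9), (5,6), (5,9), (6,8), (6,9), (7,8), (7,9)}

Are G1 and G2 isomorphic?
No, not isomorphic

The graphs are NOT isomorphic.

Degrees in G1: deg(0)=6, deg(1)=4, deg(2)=5, deg(3)=6, deg(4)=7, deg(5)=3, deg(6)=4, deg(7)=6, deg(8)=3, deg(9)=6.
Sorted degree sequence of G1: [7, 6, 6, 6, 6, 5, 4, 4, 3, 3].
Degrees in G2: deg(0)=1, deg(1)=3, deg(2)=3, deg(3)=4, deg(4)=3, deg(5)=3, deg(6)=4, deg(7)=2, deg(8)=4, deg(9)=5.
Sorted degree sequence of G2: [5, 4, 4, 4, 3, 3, 3, 3, 2, 1].
The (sorted) degree sequence is an isomorphism invariant, so since G1 and G2 have different degree sequences they cannot be isomorphic.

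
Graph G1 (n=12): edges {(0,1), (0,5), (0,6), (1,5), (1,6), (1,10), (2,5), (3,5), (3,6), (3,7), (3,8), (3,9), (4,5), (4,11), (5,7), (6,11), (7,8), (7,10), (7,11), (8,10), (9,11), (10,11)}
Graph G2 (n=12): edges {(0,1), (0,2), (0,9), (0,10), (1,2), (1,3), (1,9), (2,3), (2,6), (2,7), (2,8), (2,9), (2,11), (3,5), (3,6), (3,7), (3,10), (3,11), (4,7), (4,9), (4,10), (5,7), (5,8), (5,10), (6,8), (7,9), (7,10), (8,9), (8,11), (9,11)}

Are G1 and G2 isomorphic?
No, not isomorphic

The graphs are NOT isomorphic.

Degrees in G1: deg(0)=3, deg(1)=4, deg(2)=1, deg(3)=5, deg(4)=2, deg(5)=6, deg(6)=4, deg(7)=5, deg(8)=3, deg(9)=2, deg(10)=4, deg(11)=5.
Sorted degree sequence of G1: [6, 5, 5, 5, 4, 4, 4, 3, 3, 2, 2, 1].
Degrees in G2: deg(0)=4, deg(1)=4, deg(2)=8, deg(3)=7, deg(4)=3, deg(5)=4, deg(6)=3, deg(7)=6, deg(8)=5, deg(9)=7, deg(10)=5, deg(11)=4.
Sorted degree sequence of G2: [8, 7, 7, 6, 5, 5, 4, 4, 4, 4, 3, 3].
The (sorted) degree sequence is an isomorphism invariant, so since G1 and G2 have different degree sequences they cannot be isomorphic.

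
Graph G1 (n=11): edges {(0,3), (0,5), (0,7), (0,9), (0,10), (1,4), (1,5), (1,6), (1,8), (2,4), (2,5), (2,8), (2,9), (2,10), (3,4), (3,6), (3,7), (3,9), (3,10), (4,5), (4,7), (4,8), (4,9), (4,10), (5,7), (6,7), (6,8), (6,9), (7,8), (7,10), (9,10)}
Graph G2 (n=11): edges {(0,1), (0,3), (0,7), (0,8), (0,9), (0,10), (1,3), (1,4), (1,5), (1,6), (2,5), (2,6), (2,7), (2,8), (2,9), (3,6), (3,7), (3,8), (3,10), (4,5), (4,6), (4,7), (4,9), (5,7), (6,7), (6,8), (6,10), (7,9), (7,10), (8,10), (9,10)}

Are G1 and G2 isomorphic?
Yes, isomorphic

The graphs are isomorphic.
One valid mapping φ: V(G1) → V(G2): 0→8, 1→5, 2→9, 3→3, 4→7, 5→2, 6→1, 7→6, 8→4, 9→0, 10→10

Verify φ preserves adjacency — for each edge of G1, its image is an edge of G2:
  (0,3) → (φ(0),φ(3)) = (3,8) ∈ E(G2) ✓
  (0,5) → (φ(0),φ(5)) = (2,8) ∈ E(G2) ✓
  (0,7) → (φ(0),φ(7)) = (6,8) ∈ E(G2) ✓
  (0,9) → (φ(0),φ(9)) = (0,8) ∈ E(G2) ✓
  (0,10) → (φ(0),φ(10)) = (8,10) ∈ E(G2) ✓
  (1,4) → (φ(1),φ(4)) = (5,7) ∈ E(G2) ✓
  (1,5) → (φ(1),φ(5)) = (2,5) ∈ E(G2) ✓
  (1,6) → (φ(1),φ(6)) = (1,5) ∈ E(G2) ✓
  (1,8) → (φ(1),φ(8)) = (4,5) ∈ E(G2) ✓
  (2,4) → (φ(2),φ(4)) = (7,9) ∈ E(G2) ✓
  (2,5) → (φ(2),φ(5)) = (2,9) ∈ E(G2) ✓
  (2,8) → (φ(2),φ(8)) = (4,9) ∈ E(G2) ✓
  (2,9) → (φ(2),φ(9)) = (0,9) ∈ E(G2) ✓
  (2,10) → (φ(2),φ(10)) = (9,10) ∈ E(G2) ✓
  (3,4) → (φ(3),φ(4)) = (3,7) ∈ E(G2) ✓
  (3,6) → (φ(3),φ(6)) = (1,3) ∈ E(G2) ✓
  (3,7) → (φ(3),φ(7)) = (3,6) ∈ E(G2) ✓
  (3,9) → (φ(3),φ(9)) = (0,3) ∈ E(G2) ✓
  (3,10) → (φ(3),φ(10)) = (3,10) ∈ E(G2) ✓
  (4,5) → (φ(4),φ(5)) = (2,7) ∈ E(G2) ✓
  (4,7) → (φ(4),φ(7)) = (6,7) ∈ E(G2) ✓
  (4,8) → (φ(4),φ(8)) = (4,7) ∈ E(G2) ✓
  (4,9) → (φ(4),φ(9)) = (0,7) ∈ E(G2) ✓
  (4,10) → (φ(4),φ(10)) = (7,10) ∈ E(G2) ✓
  (5,7) → (φ(5),φ(7)) = (2,6) ∈ E(G2) ✓
  (6,7) → (φ(6),φ(7)) = (1,6) ∈ E(G2) ✓
  (6,8) → (φ(6),φ(8)) = (1,4) ∈ E(G2) ✓
  (6,9) → (φ(6),φ(9)) = (0,1) ∈ E(G2) ✓
  (7,8) → (φ(7),φ(8)) = (4,6) ∈ E(G2) ✓
  (7,10) → (φ(7),φ(10)) = (6,10) ∈ E(G2) ✓
  (9,10) → (φ(9),φ(10)) = (0,10) ∈ E(G2) ✓
All 31 edges of G1 map to edges of G2, and |E(G1)| = |E(G2)| = 31, so φ is a bijection on edges as well as vertices. Hence G1 ≅ G2.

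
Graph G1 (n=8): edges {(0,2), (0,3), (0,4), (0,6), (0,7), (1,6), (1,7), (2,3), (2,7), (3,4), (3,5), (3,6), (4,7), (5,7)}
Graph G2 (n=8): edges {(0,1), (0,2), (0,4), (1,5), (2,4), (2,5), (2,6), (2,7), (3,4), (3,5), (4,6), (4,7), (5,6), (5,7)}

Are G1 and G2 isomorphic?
Yes, isomorphic

The graphs are isomorphic.
One valid mapping φ: V(G1) → V(G2): 0→2, 1→1, 2→7, 3→4, 4→6, 5→3, 6→0, 7→5

Verify φ preserves adjacency — for each edge of G1, its image is an edge of G2:
  (0,2) → (φ(0),φ(2)) = (2,7) ∈ E(G2) ✓
  (0,3) → (φ(0),φ(3)) = (2,4) ∈ E(G2) ✓
  (0,4) → (φ(0),φ(4)) = (2,6) ∈ E(G2) ✓
  (0,6) → (φ(0),φ(6)) = (0,2) ∈ E(G2) ✓
  (0,7) → (φ(0),φ(7)) = (2,5) ∈ E(G2) ✓
  (1,6) → (φ(1),φ(6)) = (0,1) ∈ E(G2) ✓
  (1,7) → (φ(1),φ(7)) = (1,5) ∈ E(G2) ✓
  (2,3) → (φ(2),φ(3)) = (4,7) ∈ E(G2) ✓
  (2,7) → (φ(2),φ(7)) = (5,7) ∈ E(G2) ✓
  (3,4) → (φ(3),φ(4)) = (4,6) ∈ E(G2) ✓
  (3,5) → (φ(3),φ(5)) = (3,4) ∈ E(G2) ✓
  (3,6) → (φ(3),φ(6)) = (0,4) ∈ E(G2) ✓
  (4,7) → (φ(4),φ(7)) = (5,6) ∈ E(G2) ✓
  (5,7) → (φ(5),φ(7)) = (3,5) ∈ E(G2) ✓
All 14 edges of G1 map to edges of G2, and |E(G1)| = |E(G2)| = 14, so φ is a bijection on edges as well as vertices. Hence G1 ≅ G2.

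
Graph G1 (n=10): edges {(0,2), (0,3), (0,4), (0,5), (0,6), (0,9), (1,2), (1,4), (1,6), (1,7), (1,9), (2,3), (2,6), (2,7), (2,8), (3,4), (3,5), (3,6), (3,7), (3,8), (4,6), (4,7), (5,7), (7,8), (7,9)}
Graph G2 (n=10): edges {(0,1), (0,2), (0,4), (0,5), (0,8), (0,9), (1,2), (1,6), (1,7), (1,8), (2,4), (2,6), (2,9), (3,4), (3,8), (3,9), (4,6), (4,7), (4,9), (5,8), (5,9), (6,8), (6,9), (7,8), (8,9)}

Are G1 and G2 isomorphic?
Yes, isomorphic

The graphs are isomorphic.
One valid mapping φ: V(G1) → V(G2): 0→4, 1→1, 2→0, 3→9, 4→6, 5→3, 6→2, 7→8, 8→5, 9→7

Verify φ preserves adjacency — for each edge of G1, its image is an edge of G2:
  (0,2) → (φ(0),φ(2)) = (0,4) ∈ E(G2) ✓
  (0,3) → (φ(0),φ(3)) = (4,9) ∈ E(G2) ✓
  (0,4) → (φ(0),φ(4)) = (4,6) ∈ E(G2) ✓
  (0,5) → (φ(0),φ(5)) = (3,4) ∈ E(G2) ✓
  (0,6) → (φ(0),φ(6)) = (2,4) ∈ E(G2) ✓
  (0,9) → (φ(0),φ(9)) = (4,7) ∈ E(G2) ✓
  (1,2) → (φ(1),φ(2)) = (0,1) ∈ E(G2) ✓
  (1,4) → (φ(1),φ(4)) = (1,6) ∈ E(G2) ✓
  (1,6) → (φ(1),φ(6)) = (1,2) ∈ E(G2) ✓
  (1,7) → (φ(1),φ(7)) = (1,8) ∈ E(G2) ✓
  (1,9) → (φ(1),φ(9)) = (1,7) ∈ E(G2) ✓
  (2,3) → (φ(2),φ(3)) = (0,9) ∈ E(G2) ✓
  (2,6) → (φ(2),φ(6)) = (0,2) ∈ E(G2) ✓
  (2,7) → (φ(2),φ(7)) = (0,8) ∈ E(G2) ✓
  (2,8) → (φ(2),φ(8)) = (0,5) ∈ E(G2) ✓
  (3,4) → (φ(3),φ(4)) = (6,9) ∈ E(G2) ✓
  (3,5) → (φ(3),φ(5)) = (3,9) ∈ E(G2) ✓
  (3,6) → (φ(3),φ(6)) = (2,9) ∈ E(G2) ✓
  (3,7) → (φ(3),φ(7)) = (8,9) ∈ E(G2) ✓
  (3,8) → (φ(3),φ(8)) = (5,9) ∈ E(G2) ✓
  (4,6) → (φ(4),φ(6)) = (2,6) ∈ E(G2) ✓
  (4,7) → (φ(4),φ(7)) = (6,8) ∈ E(G2) ✓
  (5,7) → (φ(5),φ(7)) = (3,8) ∈ E(G2) ✓
  (7,8) → (φ(7),φ(8)) = (5,8) ∈ E(G2) ✓
  (7,9) → (φ(7),φ(9)) = (7,8) ∈ E(G2) ✓
All 25 edges of G1 map to edges of G2, and |E(G1)| = |E(G2)| = 25, so φ is a bijection on edges as well as vertices. Hence G1 ≅ G2.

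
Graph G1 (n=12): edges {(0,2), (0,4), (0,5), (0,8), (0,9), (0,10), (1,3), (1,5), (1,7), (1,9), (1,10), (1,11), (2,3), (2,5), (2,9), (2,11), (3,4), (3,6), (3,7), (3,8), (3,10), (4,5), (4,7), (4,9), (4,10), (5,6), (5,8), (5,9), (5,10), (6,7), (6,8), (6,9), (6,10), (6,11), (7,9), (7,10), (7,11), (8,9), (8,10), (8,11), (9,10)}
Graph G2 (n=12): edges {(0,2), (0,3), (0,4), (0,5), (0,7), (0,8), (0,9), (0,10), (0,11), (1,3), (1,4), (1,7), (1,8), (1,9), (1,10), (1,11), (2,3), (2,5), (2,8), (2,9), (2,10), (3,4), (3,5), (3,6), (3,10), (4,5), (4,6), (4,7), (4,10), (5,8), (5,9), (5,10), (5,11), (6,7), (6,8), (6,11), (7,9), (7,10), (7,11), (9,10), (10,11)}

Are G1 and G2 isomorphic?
Yes, isomorphic

The graphs are isomorphic.
One valid mapping φ: V(G1) → V(G2): 0→2, 1→11, 2→8, 3→1, 4→9, 5→5, 6→4, 7→7, 8→3, 9→0, 10→10, 11→6

Verify φ preserves adjacency — for each edge of G1, its image is an edge of G2:
  (0,2) → (φ(0),φ(2)) = (2,8) ∈ E(G2) ✓
  (0,4) → (φ(0),φ(4)) = (2,9) ∈ E(G2) ✓
  (0,5) → (φ(0),φ(5)) = (2,5) ∈ E(G2) ✓
  (0,8) → (φ(0),φ(8)) = (2,3) ∈ E(G2) ✓
  (0,9) → (φ(0),φ(9)) = (0,2) ∈ E(G2) ✓
  (0,10) → (φ(0),φ(10)) = (2,10) ∈ E(G2) ✓
  (1,3) → (φ(1),φ(3)) = (1,11) ∈ E(G2) ✓
  (1,5) → (φ(1),φ(5)) = (5,11) ∈ E(G2) ✓
  (1,7) → (φ(1),φ(7)) = (7,11) ∈ E(G2) ✓
  (1,9) → (φ(1),φ(9)) = (0,11) ∈ E(G2) ✓
  (1,10) → (φ(1),φ(10)) = (10,11) ∈ E(G2) ✓
  (1,11) → (φ(1),φ(11)) = (6,11) ∈ E(G2) ✓
  (2,3) → (φ(2),φ(3)) = (1,8) ∈ E(G2) ✓
  (2,5) → (φ(2),φ(5)) = (5,8) ∈ E(G2) ✓
  (2,9) → (φ(2),φ(9)) = (0,8) ∈ E(G2) ✓
  (2,11) → (φ(2),φ(11)) = (6,8) ∈ E(G2) ✓
  (3,4) → (φ(3),φ(4)) = (1,9) ∈ E(G2) ✓
  (3,6) → (φ(3),φ(6)) = (1,4) ∈ E(G2) ✓
  (3,7) → (φ(3),φ(7)) = (1,7) ∈ E(G2) ✓
  (3,8) → (φ(3),φ(8)) = (1,3) ∈ E(G2) ✓
  (3,10) → (φ(3),φ(10)) = (1,10) ∈ E(G2) ✓
  (4,5) → (φ(4),φ(5)) = (5,9) ∈ E(G2) ✓
  (4,7) → (φ(4),φ(7)) = (7,9) ∈ E(G2) ✓
  (4,9) → (φ(4),φ(9)) = (0,9) ∈ E(G2) ✓
  (4,10) → (φ(4),φ(10)) = (9,10) ∈ E(G2) ✓
  (5,6) → (φ(5),φ(6)) = (4,5) ∈ E(G2) ✓
  (5,8) → (φ(5),φ(8)) = (3,5) ∈ E(G2) ✓
  (5,9) → (φ(5),φ(9)) = (0,5) ∈ E(G2) ✓
  (5,10) → (φ(5),φ(10)) = (5,10) ∈ E(G2) ✓
  (6,7) → (φ(6),φ(7)) = (4,7) ∈ E(G2) ✓
  (6,8) → (φ(6),φ(8)) = (3,4) ∈ E(G2) ✓
  (6,9) → (φ(6),φ(9)) = (0,4) ∈ E(G2) ✓
  (6,10) → (φ(6),φ(10)) = (4,10) ∈ E(G2) ✓
  (6,11) → (φ(6),φ(11)) = (4,6) ∈ E(G2) ✓
  (7,9) → (φ(7),φ(9)) = (0,7) ∈ E(G2) ✓
  (7,10) → (φ(7),φ(10)) = (7,10) ∈ E(G2) ✓
  (7,11) → (φ(7),φ(11)) = (6,7) ∈ E(G2) ✓
  (8,9) → (φ(8),φ(9)) = (0,3) ∈ E(G2) ✓
  (8,10) → (φ(8),φ(10)) = (3,10) ∈ E(G2) ✓
  (8,11) → (φ(8),φ(11)) = (3,6) ∈ E(G2) ✓
  (9,10) → (φ(9),φ(10)) = (0,10) ∈ E(G2) ✓
All 41 edges of G1 map to edges of G2, and |E(G1)| = |E(G2)| = 41, so φ is a bijection on edges as well as vertices. Hence G1 ≅ G2.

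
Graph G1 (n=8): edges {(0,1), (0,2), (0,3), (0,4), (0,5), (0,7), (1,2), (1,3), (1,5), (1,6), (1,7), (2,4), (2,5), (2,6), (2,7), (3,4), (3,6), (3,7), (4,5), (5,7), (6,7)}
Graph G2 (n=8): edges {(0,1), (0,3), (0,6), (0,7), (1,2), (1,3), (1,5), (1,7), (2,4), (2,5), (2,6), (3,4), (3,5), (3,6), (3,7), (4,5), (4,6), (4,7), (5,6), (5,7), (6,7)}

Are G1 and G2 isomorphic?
Yes, isomorphic

The graphs are isomorphic.
One valid mapping φ: V(G1) → V(G2): 0→5, 1→7, 2→6, 3→1, 4→2, 5→4, 6→0, 7→3

Verify φ preserves adjacency — for each edge of G1, its image is an edge of G2:
  (0,1) → (φ(0),φ(1)) = (5,7) ∈ E(G2) ✓
  (0,2) → (φ(0),φ(2)) = (5,6) ∈ E(G2) ✓
  (0,3) → (φ(0),φ(3)) = (1,5) ∈ E(G2) ✓
  (0,4) → (φ(0),φ(4)) = (2,5) ∈ E(G2) ✓
  (0,5) → (φ(0),φ(5)) = (4,5) ∈ E(G2) ✓
  (0,7) → (φ(0),φ(7)) = (3,5) ∈ E(G2) ✓
  (1,2) → (φ(1),φ(2)) = (6,7) ∈ E(G2) ✓
  (1,3) → (φ(1),φ(3)) = (1,7) ∈ E(G2) ✓
  (1,5) → (φ(1),φ(5)) = (4,7) ∈ E(G2) ✓
  (1,6) → (φ(1),φ(6)) = (0,7) ∈ E(G2) ✓
  (1,7) → (φ(1),φ(7)) = (3,7) ∈ E(G2) ✓
  (2,4) → (φ(2),φ(4)) = (2,6) ∈ E(G2) ✓
  (2,5) → (φ(2),φ(5)) = (4,6) ∈ E(G2) ✓
  (2,6) → (φ(2),φ(6)) = (0,6) ∈ E(G2) ✓
  (2,7) → (φ(2),φ(7)) = (3,6) ∈ E(G2) ✓
  (3,4) → (φ(3),φ(4)) = (1,2) ∈ E(G2) ✓
  (3,6) → (φ(3),φ(6)) = (0,1) ∈ E(G2) ✓
  (3,7) → (φ(3),φ(7)) = (1,3) ∈ E(G2) ✓
  (4,5) → (φ(4),φ(5)) = (2,4) ∈ E(G2) ✓
  (5,7) → (φ(5),φ(7)) = (3,4) ∈ E(G2) ✓
  (6,7) → (φ(6),φ(7)) = (0,3) ∈ E(G2) ✓
All 21 edges of G1 map to edges of G2, and |E(G1)| = |E(G2)| = 21, so φ is a bijection on edges as well as vertices. Hence G1 ≅ G2.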